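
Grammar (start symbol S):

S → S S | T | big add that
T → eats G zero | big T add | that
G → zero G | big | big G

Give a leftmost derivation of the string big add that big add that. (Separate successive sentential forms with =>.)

S => S S => big add that S => big add that big add that

S => S S   [S → S S]
S S => big add that S   [S → big add that]
big add that S => big add that big add that   [S → big add that]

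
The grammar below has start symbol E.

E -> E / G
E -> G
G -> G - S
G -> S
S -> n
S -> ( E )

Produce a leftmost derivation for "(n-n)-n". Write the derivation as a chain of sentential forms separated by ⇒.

E ⇒ G   [E -> G]
G ⇒ G-S   [G -> G - S]
G-S ⇒ S-S   [G -> S]
S-S ⇒ (E)-S   [S -> ( E )]
(E)-S ⇒ (G)-S   [E -> G]
(G)-S ⇒ (G-S)-S   [G -> G - S]
(G-S)-S ⇒ (S-S)-S   [G -> S]
(S-S)-S ⇒ (n-S)-S   [S -> n]
(n-S)-S ⇒ (n-n)-S   [S -> n]
(n-n)-S ⇒ (n-n)-n   [S -> n]

E⇒G⇒G-S⇒S-S⇒(E)-S⇒(G)-S⇒(G-S)-S⇒(S-S)-S⇒(n-S)-S⇒(n-n)-S⇒(n-n)-n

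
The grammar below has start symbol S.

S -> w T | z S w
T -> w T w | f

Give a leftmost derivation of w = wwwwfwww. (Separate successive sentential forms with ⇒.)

S ⇒ wT   [S -> w T]
wT ⇒ wwTw   [T -> w T w]
wwTw ⇒ wwwTww   [T -> w T w]
wwwTww ⇒ wwwwTwww   [T -> w T w]
wwwwTwww ⇒ wwwwfwww   [T -> f]

S ⇒ wT ⇒ wwTw ⇒ wwwTww ⇒ wwwwTwww ⇒ wwwwfwww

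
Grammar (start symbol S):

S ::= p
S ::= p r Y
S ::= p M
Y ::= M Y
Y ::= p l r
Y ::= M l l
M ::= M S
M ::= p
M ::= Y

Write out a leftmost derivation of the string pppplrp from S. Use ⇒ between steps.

S ⇒ pM ⇒ pMS ⇒ pYS ⇒ pMYS ⇒ pMSYS ⇒ ppSYS ⇒ pppYS ⇒ pppplrS ⇒ pppplrp

S ⇒ pM   [S ::= p M]
pM ⇒ pMS   [M ::= M S]
pMS ⇒ pYS   [M ::= Y]
pYS ⇒ pMYS   [Y ::= M Y]
pMYS ⇒ pMSYS   [M ::= M S]
pMSYS ⇒ ppSYS   [M ::= p]
ppSYS ⇒ pppYS   [S ::= p]
pppYS ⇒ pppplrS   [Y ::= p l r]
pppplrS ⇒ pppplrp   [S ::= p]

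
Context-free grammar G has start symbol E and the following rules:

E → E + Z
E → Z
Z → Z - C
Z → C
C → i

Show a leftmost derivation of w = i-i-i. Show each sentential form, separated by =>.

E => Z => Z-C => Z-C-C => C-C-C => i-C-C => i-i-C => i-i-i

E => Z   [E → Z]
Z => Z-C   [Z → Z - C]
Z-C => Z-C-C   [Z → Z - C]
Z-C-C => C-C-C   [Z → C]
C-C-C => i-C-C   [C → i]
i-C-C => i-i-C   [C → i]
i-i-C => i-i-i   [C → i]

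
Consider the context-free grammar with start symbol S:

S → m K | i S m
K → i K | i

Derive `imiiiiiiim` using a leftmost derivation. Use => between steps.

S => iSm => imKm => imiKm => imiiKm => imiiiKm => imiiiiKm => imiiiiiKm => imiiiiiiKm => imiiiiiiim

S => iSm   [S → i S m]
iSm => imKm   [S → m K]
imKm => imiKm   [K → i K]
imiKm => imiiKm   [K → i K]
imiiKm => imiiiKm   [K → i K]
imiiiKm => imiiiiKm   [K → i K]
imiiiiKm => imiiiiiKm   [K → i K]
imiiiiiKm => imiiiiiiKm   [K → i K]
imiiiiiiKm => imiiiiiiim   [K → i]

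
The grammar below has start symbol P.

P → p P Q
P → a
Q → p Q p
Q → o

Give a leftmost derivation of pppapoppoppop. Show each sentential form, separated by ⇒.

P ⇒ pPQ   [P → p P Q]
pPQ ⇒ ppPQQ   [P → p P Q]
ppPQQ ⇒ pppPQQQ   [P → p P Q]
pppPQQQ ⇒ pppaQQQ   [P → a]
pppaQQQ ⇒ pppapQpQQ   [Q → p Q p]
pppapQpQQ ⇒ pppapopQQ   [Q → o]
pppapopQQ ⇒ pppapoppQpQ   [Q → p Q p]
pppapoppQpQ ⇒ pppapoppopQ   [Q → o]
pppapoppopQ ⇒ pppapoppoppQp   [Q → p Q p]
pppapoppoppQp ⇒ pppapoppoppop   [Q → o]

P ⇒ pPQ ⇒ ppPQQ ⇒ pppPQQQ ⇒ pppaQQQ ⇒ pppapQpQQ ⇒ pppapopQQ ⇒ pppapoppQpQ ⇒ pppapoppopQ ⇒ pppapoppoppQp ⇒ pppapoppoppop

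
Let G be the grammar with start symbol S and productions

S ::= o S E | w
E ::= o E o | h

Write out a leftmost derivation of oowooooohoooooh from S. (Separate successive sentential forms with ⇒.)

S⇒oSE⇒ooSEE⇒oowEE⇒oowoEoE⇒oowooEooE⇒oowoooEoooE⇒oowooooEooooE⇒oowoooooEoooooE⇒oowooooohoooooE⇒oowooooohoooooh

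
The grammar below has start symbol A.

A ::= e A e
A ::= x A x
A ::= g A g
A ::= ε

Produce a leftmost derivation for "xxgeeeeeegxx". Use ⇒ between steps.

A ⇒ xAx ⇒ xxAxx ⇒ xxgAgxx ⇒ xxgeAegxx ⇒ xxgeeAeegxx ⇒ xxgeeeAeeegxx ⇒ xxgeeeeeegxx

A ⇒ xAx   [A ::= x A x]
xAx ⇒ xxAxx   [A ::= x A x]
xxAxx ⇒ xxgAgxx   [A ::= g A g]
xxgAgxx ⇒ xxgeAegxx   [A ::= e A e]
xxgeAegxx ⇒ xxgeeAeegxx   [A ::= e A e]
xxgeeAeegxx ⇒ xxgeeeAeeegxx   [A ::= e A e]
xxgeeeAeeegxx ⇒ xxgeeeeeegxx   [A ::= ε]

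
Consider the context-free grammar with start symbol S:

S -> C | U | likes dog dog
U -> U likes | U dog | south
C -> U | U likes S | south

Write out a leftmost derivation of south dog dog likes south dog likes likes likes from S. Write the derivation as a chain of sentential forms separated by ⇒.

S ⇒ C ⇒ U likes S ⇒ U dog likes S ⇒ U dog dog likes S ⇒ south dog dog likes S ⇒ south dog dog likes U ⇒ south dog dog likes U likes ⇒ south dog dog likes U likes likes ⇒ south dog dog likes U likes likes likes ⇒ south dog dog likes U dog likes likes likes ⇒ south dog dog likes south dog likes likes likes

S ⇒ C   [S -> C]
C ⇒ U likes S   [C -> U likes S]
U likes S ⇒ U dog likes S   [U -> U dog]
U dog likes S ⇒ U dog dog likes S   [U -> U dog]
U dog dog likes S ⇒ south dog dog likes S   [U -> south]
south dog dog likes S ⇒ south dog dog likes U   [S -> U]
south dog dog likes U ⇒ south dog dog likes U likes   [U -> U likes]
south dog dog likes U likes ⇒ south dog dog likes U likes likes   [U -> U likes]
south dog dog likes U likes likes ⇒ south dog dog likes U likes likes likes   [U -> U likes]
south dog dog likes U likes likes likes ⇒ south dog dog likes U dog likes likes likes   [U -> U dog]
south dog dog likes U dog likes likes likes ⇒ south dog dog likes south dog likes likes likes   [U -> south]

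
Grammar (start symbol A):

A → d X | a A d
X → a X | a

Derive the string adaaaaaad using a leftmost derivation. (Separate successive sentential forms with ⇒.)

A ⇒ aAd   [A → a A d]
aAd ⇒ adXd   [A → d X]
adXd ⇒ adaXd   [X → a X]
adaXd ⇒ adaaXd   [X → a X]
adaaXd ⇒ adaaaXd   [X → a X]
adaaaXd ⇒ adaaaaXd   [X → a X]
adaaaaXd ⇒ adaaaaaXd   [X → a X]
adaaaaaXd ⇒ adaaaaaad   [X → a]

A⇒aAd⇒adXd⇒adaXd⇒adaaXd⇒adaaaXd⇒adaaaaXd⇒adaaaaaXd⇒adaaaaaad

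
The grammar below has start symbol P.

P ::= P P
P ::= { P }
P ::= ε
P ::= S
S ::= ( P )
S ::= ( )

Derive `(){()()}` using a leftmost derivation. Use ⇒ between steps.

P ⇒ PP ⇒ SP ⇒ ()P ⇒ (){P} ⇒ (){PP} ⇒ (){PPP} ⇒ (){PPPP} ⇒ (){SPPP} ⇒ (){()PPP} ⇒ (){()SPP} ⇒ (){()(P)PP} ⇒ (){()()PP} ⇒ (){()()P} ⇒ (){()()}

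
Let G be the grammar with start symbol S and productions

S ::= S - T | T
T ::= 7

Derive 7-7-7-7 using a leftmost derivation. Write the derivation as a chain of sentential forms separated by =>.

S => S-T   [S ::= S - T]
S-T => S-T-T   [S ::= S - T]
S-T-T => S-T-T-T   [S ::= S - T]
S-T-T-T => T-T-T-T   [S ::= T]
T-T-T-T => 7-T-T-T   [T ::= 7]
7-T-T-T => 7-7-T-T   [T ::= 7]
7-7-T-T => 7-7-7-T   [T ::= 7]
7-7-7-T => 7-7-7-7   [T ::= 7]

S => S-T => S-T-T => S-T-T-T => T-T-T-T => 7-T-T-T => 7-7-T-T => 7-7-7-T => 7-7-7-7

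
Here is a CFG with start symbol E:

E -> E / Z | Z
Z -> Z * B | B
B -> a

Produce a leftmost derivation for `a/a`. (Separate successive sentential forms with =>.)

E => E/Z   [E -> E / Z]
E/Z => Z/Z   [E -> Z]
Z/Z => B/Z   [Z -> B]
B/Z => a/Z   [B -> a]
a/Z => a/B   [Z -> B]
a/B => a/a   [B -> a]

E => E/Z => Z/Z => B/Z => a/Z => a/B => a/a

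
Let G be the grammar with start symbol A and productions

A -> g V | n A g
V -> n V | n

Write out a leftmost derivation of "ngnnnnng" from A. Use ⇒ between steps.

A ⇒ nAg ⇒ ngVg ⇒ ngnVg ⇒ ngnnVg ⇒ ngnnnVg ⇒ ngnnnnVg ⇒ ngnnnnng

A ⇒ nAg   [A -> n A g]
nAg ⇒ ngVg   [A -> g V]
ngVg ⇒ ngnVg   [V -> n V]
ngnVg ⇒ ngnnVg   [V -> n V]
ngnnVg ⇒ ngnnnVg   [V -> n V]
ngnnnVg ⇒ ngnnnnVg   [V -> n V]
ngnnnnVg ⇒ ngnnnnng   [V -> n]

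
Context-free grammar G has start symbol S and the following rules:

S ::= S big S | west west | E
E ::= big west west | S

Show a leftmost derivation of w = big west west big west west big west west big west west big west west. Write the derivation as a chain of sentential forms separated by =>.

S => S big S   [S ::= S big S]
S big S => S big S big S   [S ::= S big S]
S big S big S => S big S big S big S   [S ::= S big S]
S big S big S big S => S big S big S big S big S   [S ::= S big S]
S big S big S big S big S => E big S big S big S big S   [S ::= E]
E big S big S big S big S => big west west big S big S big S big S   [E ::= big west west]
big west west big S big S big S big S => big west west big west west big S big S big S   [S ::= west west]
big west west big west west big S big S big S => big west west big west west big west west big S big S   [S ::= west west]
big west west big west west big west west big S big S => big west west big west west big west west big west west big S   [S ::= west west]
big west west big west west big west west big west west big S => big west west big west west big west west big west west big west west   [S ::= west west]

S => S big S => S big S big S => S big S big S big S => S big S big S big S big S => E big S big S big S big S => big west west big S big S big S big S => big west west big west west big S big S big S => big west west big west west big west west big S big S => big west west big west west big west west big west west big S => big west west big west west big west west big west west big west west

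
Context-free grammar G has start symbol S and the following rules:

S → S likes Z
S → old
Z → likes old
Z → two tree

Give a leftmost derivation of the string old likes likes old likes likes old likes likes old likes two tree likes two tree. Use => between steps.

S => S likes Z   [S → S likes Z]
S likes Z => S likes Z likes Z   [S → S likes Z]
S likes Z likes Z => S likes Z likes Z likes Z   [S → S likes Z]
S likes Z likes Z likes Z => S likes Z likes Z likes Z likes Z   [S → S likes Z]
S likes Z likes Z likes Z likes Z => S likes Z likes Z likes Z likes Z likes Z   [S → S likes Z]
S likes Z likes Z likes Z likes Z likes Z => old likes Z likes Z likes Z likes Z likes Z   [S → old]
old likes Z likes Z likes Z likes Z likes Z => old likes likes old likes Z likes Z likes Z likes Z   [Z → likes old]
old likes likes old likes Z likes Z likes Z likes Z => old likes likes old likes likes old likes Z likes Z likes Z   [Z → likes old]
old likes likes old likes likes old likes Z likes Z likes Z => old likes likes old likes likes old likes likes old likes Z likes Z   [Z → likes old]
old likes likes old likes likes old likes likes old likes Z likes Z => old likes likes old likes likes old likes likes old likes two tree likes Z   [Z → two tree]
old likes likes old likes likes old likes likes old likes two tree likes Z => old likes likes old likes likes old likes likes old likes two tree likes two tree   [Z → two tree]

S => S likes Z => S likes Z likes Z => S likes Z likes Z likes Z => S likes Z likes Z likes Z likes Z => S likes Z likes Z likes Z likes Z likes Z => old likes Z likes Z likes Z likes Z likes Z => old likes likes old likes Z likes Z likes Z likes Z => old likes likes old likes likes old likes Z likes Z likes Z => old likes likes old likes likes old likes likes old likes Z likes Z => old likes likes old likes likes old likes likes old likes two tree likes Z => old likes likes old likes likes old likes likes old likes two tree likes two tree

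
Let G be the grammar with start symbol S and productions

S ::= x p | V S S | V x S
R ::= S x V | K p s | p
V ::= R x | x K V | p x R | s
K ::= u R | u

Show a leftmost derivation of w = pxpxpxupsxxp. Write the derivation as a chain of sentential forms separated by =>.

S=>VxS=>pxRxS=>pxpxS=>pxpxVxS=>pxpxpxRxS=>pxpxpxKpsxS=>pxpxpxupsxS=>pxpxpxupsxxp

S => VxS   [S ::= V x S]
VxS => pxRxS   [V ::= p x R]
pxRxS => pxpxS   [R ::= p]
pxpxS => pxpxVxS   [S ::= V x S]
pxpxVxS => pxpxpxRxS   [V ::= p x R]
pxpxpxRxS => pxpxpxKpsxS   [R ::= K p s]
pxpxpxKpsxS => pxpxpxupsxS   [K ::= u]
pxpxpxupsxS => pxpxpxupsxxp   [S ::= x p]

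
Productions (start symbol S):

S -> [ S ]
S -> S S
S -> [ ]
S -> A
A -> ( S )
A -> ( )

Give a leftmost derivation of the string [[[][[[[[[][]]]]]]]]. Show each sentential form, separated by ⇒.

S ⇒ [S] ⇒ [[S]] ⇒ [[SS]] ⇒ [[[]S]] ⇒ [[[][S]]] ⇒ [[[][[S]]]] ⇒ [[[][[[S]]]]] ⇒ [[[][[[[S]]]]]] ⇒ [[[][[[[[S]]]]]]] ⇒ [[[][[[[[SS]]]]]]] ⇒ [[[][[[[[[]S]]]]]]] ⇒ [[[][[[[[[][]]]]]]]]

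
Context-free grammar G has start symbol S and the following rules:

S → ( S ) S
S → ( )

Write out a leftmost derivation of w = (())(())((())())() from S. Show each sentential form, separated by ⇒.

S⇒(S)S⇒(())S⇒(())(S)S⇒(())(())S⇒(())(())(S)S⇒(())(())((S)S)S⇒(())(())((())S)S⇒(())(())((())())S⇒(())(())((())())()

S ⇒ (S)S   [S → ( S ) S]
(S)S ⇒ (())S   [S → ( )]
(())S ⇒ (())(S)S   [S → ( S ) S]
(())(S)S ⇒ (())(())S   [S → ( )]
(())(())S ⇒ (())(())(S)S   [S → ( S ) S]
(())(())(S)S ⇒ (())(())((S)S)S   [S → ( S ) S]
(())(())((S)S)S ⇒ (())(())((())S)S   [S → ( )]
(())(())((())S)S ⇒ (())(())((())())S   [S → ( )]
(())(())((())())S ⇒ (())(())((())())()   [S → ( )]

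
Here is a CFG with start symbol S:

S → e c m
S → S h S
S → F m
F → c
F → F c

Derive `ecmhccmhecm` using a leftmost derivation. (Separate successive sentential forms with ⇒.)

S ⇒ ShS ⇒ ecmhS ⇒ ecmhShS ⇒ ecmhFmhS ⇒ ecmhFcmhS ⇒ ecmhccmhS ⇒ ecmhccmhecm

S ⇒ ShS   [S → S h S]
ShS ⇒ ecmhS   [S → e c m]
ecmhS ⇒ ecmhShS   [S → S h S]
ecmhShS ⇒ ecmhFmhS   [S → F m]
ecmhFmhS ⇒ ecmhFcmhS   [F → F c]
ecmhFcmhS ⇒ ecmhccmhS   [F → c]
ecmhccmhS ⇒ ecmhccmhecm   [S → e c m]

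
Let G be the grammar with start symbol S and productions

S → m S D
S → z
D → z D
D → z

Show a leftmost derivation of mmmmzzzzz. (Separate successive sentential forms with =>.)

S => mSD   [S → m S D]
mSD => mmSDD   [S → m S D]
mmSDD => mmmSDDD   [S → m S D]
mmmSDDD => mmmmSDDDD   [S → m S D]
mmmmSDDDD => mmmmzDDDD   [S → z]
mmmmzDDDD => mmmmzzDDD   [D → z]
mmmmzzDDD => mmmmzzzDD   [D → z]
mmmmzzzDD => mmmmzzzzD   [D → z]
mmmmzzzzD => mmmmzzzzz   [D → z]

S => mSD => mmSDD => mmmSDDD => mmmmSDDDD => mmmmzDDDD => mmmmzzDDD => mmmmzzzDD => mmmmzzzzD => mmmmzzzzz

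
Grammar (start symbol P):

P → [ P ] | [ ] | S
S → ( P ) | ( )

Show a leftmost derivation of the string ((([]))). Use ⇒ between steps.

P ⇒ S   [P → S]
S ⇒ (P)   [S → ( P )]
(P) ⇒ (S)   [P → S]
(S) ⇒ ((P))   [S → ( P )]
((P)) ⇒ ((S))   [P → S]
((S)) ⇒ (((P)))   [S → ( P )]
(((P))) ⇒ ((([])))   [P → [ ]]

P ⇒ S ⇒ (P) ⇒ (S) ⇒ ((P)) ⇒ ((S)) ⇒ (((P))) ⇒ ((([])))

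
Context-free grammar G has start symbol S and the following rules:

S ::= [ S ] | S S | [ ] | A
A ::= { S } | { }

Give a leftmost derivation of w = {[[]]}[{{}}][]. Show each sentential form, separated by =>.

S => SS   [S ::= S S]
SS => SSS   [S ::= S S]
SSS => ASS   [S ::= A]
ASS => {S}SS   [A ::= { S }]
{S}SS => {[S]}SS   [S ::= [ S ]]
{[S]}SS => {[[]]}SS   [S ::= [ ]]
{[[]]}SS => {[[]]}[S]S   [S ::= [ S ]]
{[[]]}[S]S => {[[]]}[A]S   [S ::= A]
{[[]]}[A]S => {[[]]}[{S}]S   [A ::= { S }]
{[[]]}[{S}]S => {[[]]}[{A}]S   [S ::= A]
{[[]]}[{A}]S => {[[]]}[{{}}]S   [A ::= { }]
{[[]]}[{{}}]S => {[[]]}[{{}}][]   [S ::= [ ]]

S => SS => SSS => ASS => {S}SS => {[S]}SS => {[[]]}SS => {[[]]}[S]S => {[[]]}[A]S => {[[]]}[{S}]S => {[[]]}[{A}]S => {[[]]}[{{}}]S => {[[]]}[{{}}][]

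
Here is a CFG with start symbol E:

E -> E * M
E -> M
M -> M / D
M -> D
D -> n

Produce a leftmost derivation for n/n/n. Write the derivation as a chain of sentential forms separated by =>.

E=>M=>M/D=>M/D/D=>D/D/D=>n/D/D=>n/n/D=>n/n/n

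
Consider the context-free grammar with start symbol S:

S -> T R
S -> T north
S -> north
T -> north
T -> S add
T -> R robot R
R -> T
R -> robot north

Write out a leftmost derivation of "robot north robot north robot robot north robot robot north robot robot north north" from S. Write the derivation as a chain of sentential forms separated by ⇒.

S ⇒ T north   [S -> T north]
T north ⇒ R robot R north   [T -> R robot R]
R robot R north ⇒ T robot R north   [R -> T]
T robot R north ⇒ R robot R robot R north   [T -> R robot R]
R robot R robot R north ⇒ T robot R robot R north   [R -> T]
T robot R robot R north ⇒ R robot R robot R robot R north   [T -> R robot R]
R robot R robot R robot R north ⇒ T robot R robot R robot R north   [R -> T]
T robot R robot R robot R north ⇒ R robot R robot R robot R robot R north   [T -> R robot R]
R robot R robot R robot R robot R north ⇒ robot north robot R robot R robot R robot R north   [R -> robot north]
robot north robot R robot R robot R robot R north ⇒ robot north robot T robot R robot R robot R north   [R -> T]
robot north robot T robot R robot R robot R north ⇒ robot north robot north robot R robot R robot R north   [T -> north]
robot north robot north robot R robot R robot R north ⇒ robot north robot north robot robot north robot R robot R north   [R -> robot north]
robot north robot north robot robot north robot R robot R north ⇒ robot north robot north robot robot north robot robot north robot R north   [R -> robot north]
robot north robot north robot robot north robot robot north robot R north ⇒ robot north robot north robot robot north robot robot north robot robot north north   [R -> robot north]

S ⇒ T north ⇒ R robot R north ⇒ T robot R north ⇒ R robot R robot R north ⇒ T robot R robot R north ⇒ R robot R robot R robot R north ⇒ T robot R robot R robot R north ⇒ R robot R robot R robot R robot R north ⇒ robot north robot R robot R robot R robot R north ⇒ robot north robot T robot R robot R robot R north ⇒ robot north robot north robot R robot R robot R north ⇒ robot north robot north robot robot north robot R robot R north ⇒ robot north robot north robot robot north robot robot north robot R north ⇒ robot north robot north robot robot north robot robot north robot robot north north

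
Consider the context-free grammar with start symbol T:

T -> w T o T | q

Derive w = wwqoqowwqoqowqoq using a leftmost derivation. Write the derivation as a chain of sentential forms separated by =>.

T => wToT   [T -> w T o T]
wToT => wwToToT   [T -> w T o T]
wwToToT => wwqoToT   [T -> q]
wwqoToT => wwqoqoT   [T -> q]
wwqoqoT => wwqoqowToT   [T -> w T o T]
wwqoqowToT => wwqoqowwToToT   [T -> w T o T]
wwqoqowwToToT => wwqoqowwqoToT   [T -> q]
wwqoqowwqoToT => wwqoqowwqoqoT   [T -> q]
wwqoqowwqoqoT => wwqoqowwqoqowToT   [T -> w T o T]
wwqoqowwqoqowToT => wwqoqowwqoqowqoT   [T -> q]
wwqoqowwqoqowqoT => wwqoqowwqoqowqoq   [T -> q]

T => wToT => wwToToT => wwqoToT => wwqoqoT => wwqoqowToT => wwqoqowwToToT => wwqoqowwqoToT => wwqoqowwqoqoT => wwqoqowwqoqowToT => wwqoqowwqoqowqoT => wwqoqowwqoqowqoq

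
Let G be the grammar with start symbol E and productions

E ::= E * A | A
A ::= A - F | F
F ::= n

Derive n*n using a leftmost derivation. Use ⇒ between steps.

E ⇒ E*A ⇒ A*A ⇒ F*A ⇒ n*A ⇒ n*F ⇒ n*n

E ⇒ E*A   [E ::= E * A]
E*A ⇒ A*A   [E ::= A]
A*A ⇒ F*A   [A ::= F]
F*A ⇒ n*A   [F ::= n]
n*A ⇒ n*F   [A ::= F]
n*F ⇒ n*n   [F ::= n]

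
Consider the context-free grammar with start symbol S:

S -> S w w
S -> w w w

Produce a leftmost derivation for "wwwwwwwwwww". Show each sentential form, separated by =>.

S => Sww => Swwww => Swwwwww => Swwwwwwww => wwwwwwwwwww

S => Sww   [S -> S w w]
Sww => Swwww   [S -> S w w]
Swwww => Swwwwww   [S -> S w w]
Swwwwww => Swwwwwwww   [S -> S w w]
Swwwwwwww => wwwwwwwwwww   [S -> w w w]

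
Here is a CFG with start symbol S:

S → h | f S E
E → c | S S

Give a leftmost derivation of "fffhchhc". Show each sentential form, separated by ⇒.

S ⇒ fSE ⇒ ffSEE ⇒ fffSEEE ⇒ fffhEEE ⇒ fffhcEE ⇒ fffhcSSE ⇒ fffhchSE ⇒ fffhchhE ⇒ fffhchhc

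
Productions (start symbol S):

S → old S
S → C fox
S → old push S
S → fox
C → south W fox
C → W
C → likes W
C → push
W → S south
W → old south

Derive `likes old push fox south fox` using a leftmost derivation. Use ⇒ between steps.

S ⇒ C fox ⇒ likes W fox ⇒ likes S south fox ⇒ likes old S south fox ⇒ likes old C fox south fox ⇒ likes old push fox south fox

S ⇒ C fox   [S → C fox]
C fox ⇒ likes W fox   [C → likes W]
likes W fox ⇒ likes S south fox   [W → S south]
likes S south fox ⇒ likes old S south fox   [S → old S]
likes old S south fox ⇒ likes old C fox south fox   [S → C fox]
likes old C fox south fox ⇒ likes old push fox south fox   [C → push]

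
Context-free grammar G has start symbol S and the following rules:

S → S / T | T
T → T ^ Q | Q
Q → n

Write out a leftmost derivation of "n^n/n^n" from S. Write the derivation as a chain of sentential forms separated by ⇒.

S ⇒ S/T   [S → S / T]
S/T ⇒ T/T   [S → T]
T/T ⇒ T^Q/T   [T → T ^ Q]
T^Q/T ⇒ Q^Q/T   [T → Q]
Q^Q/T ⇒ n^Q/T   [Q → n]
n^Q/T ⇒ n^n/T   [Q → n]
n^n/T ⇒ n^n/T^Q   [T → T ^ Q]
n^n/T^Q ⇒ n^n/Q^Q   [T → Q]
n^n/Q^Q ⇒ n^n/n^Q   [Q → n]
n^n/n^Q ⇒ n^n/n^n   [Q → n]

S⇒S/T⇒T/T⇒T^Q/T⇒Q^Q/T⇒n^Q/T⇒n^n/T⇒n^n/T^Q⇒n^n/Q^Q⇒n^n/n^Q⇒n^n/n^n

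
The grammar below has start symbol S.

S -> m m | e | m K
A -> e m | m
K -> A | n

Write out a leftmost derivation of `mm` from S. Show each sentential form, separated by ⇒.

S ⇒ mK   [S -> m K]
mK ⇒ mA   [K -> A]
mA ⇒ mm   [A -> m]

S ⇒ mK ⇒ mA ⇒ mm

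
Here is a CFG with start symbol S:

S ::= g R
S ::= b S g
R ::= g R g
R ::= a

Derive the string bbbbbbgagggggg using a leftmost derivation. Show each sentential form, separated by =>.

S => bSg   [S ::= b S g]
bSg => bbSgg   [S ::= b S g]
bbSgg => bbbSggg   [S ::= b S g]
bbbSggg => bbbbSgggg   [S ::= b S g]
bbbbSgggg => bbbbbSggggg   [S ::= b S g]
bbbbbSggggg => bbbbbbSgggggg   [S ::= b S g]
bbbbbbSgggggg => bbbbbbgRgggggg   [S ::= g R]
bbbbbbgRgggggg => bbbbbbgagggggg   [R ::= a]

S => bSg => bbSgg => bbbSggg => bbbbSgggg => bbbbbSggggg => bbbbbbSgggggg => bbbbbbgRgggggg => bbbbbbgagggggg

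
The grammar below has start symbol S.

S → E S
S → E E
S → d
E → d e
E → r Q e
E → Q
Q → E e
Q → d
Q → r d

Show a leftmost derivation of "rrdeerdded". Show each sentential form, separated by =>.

S => ES   [S → E S]
ES => rQeS   [E → r Q e]
rQeS => rEeeS   [Q → E e]
rEeeS => rQeeS   [E → Q]
rQeeS => rrdeeS   [Q → r d]
rrdeeS => rrdeeES   [S → E S]
rrdeeES => rrdeeQS   [E → Q]
rrdeeQS => rrdeerdS   [Q → r d]
rrdeerdS => rrdeerdES   [S → E S]
rrdeerdES => rrdeerddeS   [E → d e]
rrdeerddeS => rrdeerdded   [S → d]

S=>ES=>rQeS=>rEeeS=>rQeeS=>rrdeeS=>rrdeeES=>rrdeeQS=>rrdeerdS=>rrdeerdES=>rrdeerddeS=>rrdeerdded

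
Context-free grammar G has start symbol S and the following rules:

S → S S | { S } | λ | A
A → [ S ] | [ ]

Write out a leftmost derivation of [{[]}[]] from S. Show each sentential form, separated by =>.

S=>A=>[S]=>[SS]=>[{S}S]=>[{A}S]=>[{[S]}S]=>[{[]}S]=>[{[]}A]=>[{[]}[S]]=>[{[]}[]]

S => A   [S → A]
A => [S]   [A → [ S ]]
[S] => [SS]   [S → S S]
[SS] => [{S}S]   [S → { S }]
[{S}S] => [{A}S]   [S → A]
[{A}S] => [{[S]}S]   [A → [ S ]]
[{[S]}S] => [{[]}S]   [S → λ]
[{[]}S] => [{[]}A]   [S → A]
[{[]}A] => [{[]}[S]]   [A → [ S ]]
[{[]}[S]] => [{[]}[]]   [S → λ]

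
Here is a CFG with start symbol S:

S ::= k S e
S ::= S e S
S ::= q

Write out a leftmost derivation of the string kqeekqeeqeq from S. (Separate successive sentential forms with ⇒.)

S ⇒ SeS   [S ::= S e S]
SeS ⇒ kSeeS   [S ::= k S e]
kSeeS ⇒ kqeeS   [S ::= q]
kqeeS ⇒ kqeeSeS   [S ::= S e S]
kqeeSeS ⇒ kqeekSeeS   [S ::= k S e]
kqeekSeeS ⇒ kqeekqeeS   [S ::= q]
kqeekqeeS ⇒ kqeekqeeSeS   [S ::= S e S]
kqeekqeeSeS ⇒ kqeekqeeqeS   [S ::= q]
kqeekqeeqeS ⇒ kqeekqeeqeq   [S ::= q]

S ⇒ SeS ⇒ kSeeS ⇒ kqeeS ⇒ kqeeSeS ⇒ kqeekSeeS ⇒ kqeekqeeS ⇒ kqeekqeeSeS ⇒ kqeekqeeqeS ⇒ kqeekqeeqeq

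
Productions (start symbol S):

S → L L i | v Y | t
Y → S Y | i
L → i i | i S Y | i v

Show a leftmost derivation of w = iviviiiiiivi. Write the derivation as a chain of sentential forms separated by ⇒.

S ⇒ LLi   [S → L L i]
LLi ⇒ iSYLi   [L → i S Y]
iSYLi ⇒ ivYYLi   [S → v Y]
ivYYLi ⇒ ivSYYLi   [Y → S Y]
ivSYYLi ⇒ ivLLiYYLi   [S → L L i]
ivLLiYYLi ⇒ ivivLiYYLi   [L → i v]
ivivLiYYLi ⇒ iviviiiYYLi   [L → i i]
iviviiiYYLi ⇒ iviviiiiYLi   [Y → i]
iviviiiiYLi ⇒ iviviiiiiLi   [Y → i]
iviviiiiiLi ⇒ iviviiiiiivi   [L → i v]

S⇒LLi⇒iSYLi⇒ivYYLi⇒ivSYYLi⇒ivLLiYYLi⇒ivivLiYYLi⇒iviviiiYYLi⇒iviviiiiYLi⇒iviviiiiiLi⇒iviviiiiiivi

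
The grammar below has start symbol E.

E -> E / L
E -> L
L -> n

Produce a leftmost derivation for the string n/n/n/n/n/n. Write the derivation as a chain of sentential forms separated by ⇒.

E⇒E/L⇒E/L/L⇒E/L/L/L⇒E/L/L/L/L⇒E/L/L/L/L/L⇒L/L/L/L/L/L⇒n/L/L/L/L/L⇒n/n/L/L/L/L⇒n/n/n/L/L/L⇒n/n/n/n/L/L⇒n/n/n/n/n/L⇒n/n/n/n/n/n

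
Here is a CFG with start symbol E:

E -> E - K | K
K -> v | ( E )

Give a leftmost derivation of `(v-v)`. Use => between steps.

E => K => (E) => (E-K) => (K-K) => (v-K) => (v-v)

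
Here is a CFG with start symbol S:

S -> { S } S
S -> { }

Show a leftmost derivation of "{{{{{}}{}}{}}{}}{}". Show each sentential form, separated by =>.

S => {S}S => {{S}S}S => {{{S}S}S}S => {{{{S}S}S}S}S => {{{{{}}S}S}S}S => {{{{{}}{}}S}S}S => {{{{{}}{}}{}}S}S => {{{{{}}{}}{}}{}}S => {{{{{}}{}}{}}{}}{}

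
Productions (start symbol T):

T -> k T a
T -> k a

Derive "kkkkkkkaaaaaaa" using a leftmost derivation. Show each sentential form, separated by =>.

T=>kTa=>kkTaa=>kkkTaaa=>kkkkTaaaa=>kkkkkTaaaaa=>kkkkkkTaaaaaa=>kkkkkkkaaaaaaa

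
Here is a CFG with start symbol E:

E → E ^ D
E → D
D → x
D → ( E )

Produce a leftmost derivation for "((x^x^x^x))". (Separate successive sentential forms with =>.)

E => D   [E → D]
D => (E)   [D → ( E )]
(E) => (D)   [E → D]
(D) => ((E))   [D → ( E )]
((E)) => ((E^D))   [E → E ^ D]
((E^D)) => ((E^D^D))   [E → E ^ D]
((E^D^D)) => ((E^D^D^D))   [E → E ^ D]
((E^D^D^D)) => ((D^D^D^D))   [E → D]
((D^D^D^D)) => ((x^D^D^D))   [D → x]
((x^D^D^D)) => ((x^x^D^D))   [D → x]
((x^x^D^D)) => ((x^x^x^D))   [D → x]
((x^x^x^D)) => ((x^x^x^x))   [D → x]

E => D => (E) => (D) => ((E)) => ((E^D)) => ((E^D^D)) => ((E^D^D^D)) => ((D^D^D^D)) => ((x^D^D^D)) => ((x^x^D^D)) => ((x^x^x^D)) => ((x^x^x^x))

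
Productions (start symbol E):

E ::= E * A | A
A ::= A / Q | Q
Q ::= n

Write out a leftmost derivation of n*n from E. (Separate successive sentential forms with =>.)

E => E*A => A*A => Q*A => n*A => n*Q => n*n

E => E*A   [E ::= E * A]
E*A => A*A   [E ::= A]
A*A => Q*A   [A ::= Q]
Q*A => n*A   [Q ::= n]
n*A => n*Q   [A ::= Q]
n*Q => n*n   [Q ::= n]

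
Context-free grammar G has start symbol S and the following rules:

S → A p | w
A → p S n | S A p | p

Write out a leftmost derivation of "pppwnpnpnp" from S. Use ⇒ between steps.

S ⇒ Ap   [S → A p]
Ap ⇒ pSnp   [A → p S n]
pSnp ⇒ pApnp   [S → A p]
pApnp ⇒ ppSnpnp   [A → p S n]
ppSnpnp ⇒ ppApnpnp   [S → A p]
ppApnpnp ⇒ pppSnpnpnp   [A → p S n]
pppSnpnpnp ⇒ pppwnpnpnp   [S → w]

S ⇒ Ap ⇒ pSnp ⇒ pApnp ⇒ ppSnpnp ⇒ ppApnpnp ⇒ pppSnpnpnp ⇒ pppwnpnpnp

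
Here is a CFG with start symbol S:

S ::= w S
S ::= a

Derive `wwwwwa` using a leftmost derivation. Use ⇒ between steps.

S⇒wS⇒wwS⇒wwwS⇒wwwwS⇒wwwwwS⇒wwwwwa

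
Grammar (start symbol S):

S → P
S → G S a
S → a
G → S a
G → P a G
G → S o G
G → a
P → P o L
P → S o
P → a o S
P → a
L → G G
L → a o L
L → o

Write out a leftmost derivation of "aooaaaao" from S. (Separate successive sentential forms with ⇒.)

S ⇒ P   [S → P]
P ⇒ So   [P → S o]
So ⇒ GSao   [S → G S a]
GSao ⇒ PaGSao   [G → P a G]
PaGSao ⇒ PoLaGSao   [P → P o L]
PoLaGSao ⇒ aoLaGSao   [P → a]
aoLaGSao ⇒ aooaGSao   [L → o]
aooaGSao ⇒ aooaaSao   [G → a]
aooaaSao ⇒ aooaaaao   [S → a]

S ⇒ P ⇒ So ⇒ GSao ⇒ PaGSao ⇒ PoLaGSao ⇒ aoLaGSao ⇒ aooaGSao ⇒ aooaaSao ⇒ aooaaaao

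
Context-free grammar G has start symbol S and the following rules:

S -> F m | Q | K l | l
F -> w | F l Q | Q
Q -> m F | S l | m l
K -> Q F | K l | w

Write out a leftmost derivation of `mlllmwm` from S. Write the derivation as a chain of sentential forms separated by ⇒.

S ⇒ Fm   [S -> F m]
Fm ⇒ FlQm   [F -> F l Q]
FlQm ⇒ QlQm   [F -> Q]
QlQm ⇒ mFlQm   [Q -> m F]
mFlQm ⇒ mQlQm   [F -> Q]
mQlQm ⇒ mSllQm   [Q -> S l]
mSllQm ⇒ mlllQm   [S -> l]
mlllQm ⇒ mlllmFm   [Q -> m F]
mlllmFm ⇒ mlllmwm   [F -> w]

S ⇒ Fm ⇒ FlQm ⇒ QlQm ⇒ mFlQm ⇒ mQlQm ⇒ mSllQm ⇒ mlllQm ⇒ mlllmFm ⇒ mlllmwm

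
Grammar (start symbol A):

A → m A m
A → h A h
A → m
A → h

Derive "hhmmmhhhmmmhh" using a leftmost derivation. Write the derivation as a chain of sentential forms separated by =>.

A => hAh   [A → h A h]
hAh => hhAhh   [A → h A h]
hhAhh => hhmAmhh   [A → m A m]
hhmAmhh => hhmmAmmhh   [A → m A m]
hhmmAmmhh => hhmmmAmmmhh   [A → m A m]
hhmmmAmmmhh => hhmmmhAhmmmhh   [A → h A h]
hhmmmhAhmmmhh => hhmmmhhhmmmhh   [A → h]

A => hAh => hhAhh => hhmAmhh => hhmmAmmhh => hhmmmAmmmhh => hhmmmhAhmmmhh => hhmmmhhhmmmhh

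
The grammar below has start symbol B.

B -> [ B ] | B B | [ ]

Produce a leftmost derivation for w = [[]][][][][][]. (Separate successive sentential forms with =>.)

B => BB   [B -> B B]
BB => BBB   [B -> B B]
BBB => BBBB   [B -> B B]
BBBB => BBBBB   [B -> B B]
BBBBB => [B]BBBB   [B -> [ B ]]
[B]BBBB => [[]]BBBB   [B -> [ ]]
[[]]BBBB => [[]]BBBBB   [B -> B B]
[[]]BBBBB => [[]][]BBBB   [B -> [ ]]
[[]][]BBBB => [[]][][]BBB   [B -> [ ]]
[[]][][]BBB => [[]][][][]BB   [B -> [ ]]
[[]][][][]BB => [[]][][][][]B   [B -> [ ]]
[[]][][][][]B => [[]][][][][][]   [B -> [ ]]

B=>BB=>BBB=>BBBB=>BBBBB=>[B]BBBB=>[[]]BBBB=>[[]]BBBBB=>[[]][]BBBB=>[[]][][]BBB=>[[]][][][]BB=>[[]][][][][]B=>[[]][][][][][]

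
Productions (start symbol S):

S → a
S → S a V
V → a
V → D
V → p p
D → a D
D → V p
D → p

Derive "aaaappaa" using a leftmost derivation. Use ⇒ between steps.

S⇒SaV⇒SaVaV⇒SaVaVaV⇒aaVaVaV⇒aaaaVaV⇒aaaappaV⇒aaaappaa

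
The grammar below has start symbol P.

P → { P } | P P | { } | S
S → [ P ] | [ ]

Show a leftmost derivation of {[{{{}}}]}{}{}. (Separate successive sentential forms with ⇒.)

P ⇒ PP ⇒ PPP ⇒ {P}PP ⇒ {S}PP ⇒ {[P]}PP ⇒ {[{P}]}PP ⇒ {[{{P}}]}PP ⇒ {[{{{}}}]}PP ⇒ {[{{{}}}]}{}P ⇒ {[{{{}}}]}{}{}

P ⇒ PP   [P → P P]
PP ⇒ PPP   [P → P P]
PPP ⇒ {P}PP   [P → { P }]
{P}PP ⇒ {S}PP   [P → S]
{S}PP ⇒ {[P]}PP   [S → [ P ]]
{[P]}PP ⇒ {[{P}]}PP   [P → { P }]
{[{P}]}PP ⇒ {[{{P}}]}PP   [P → { P }]
{[{{P}}]}PP ⇒ {[{{{}}}]}PP   [P → { }]
{[{{{}}}]}PP ⇒ {[{{{}}}]}{}P   [P → { }]
{[{{{}}}]}{}P ⇒ {[{{{}}}]}{}{}   [P → { }]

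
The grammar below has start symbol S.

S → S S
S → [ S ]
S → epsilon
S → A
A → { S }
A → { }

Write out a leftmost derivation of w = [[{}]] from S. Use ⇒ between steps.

S ⇒ [S] ⇒ [SS] ⇒ [[S]S] ⇒ [[A]S] ⇒ [[{}]S] ⇒ [[{}]]

S ⇒ [S]   [S → [ S ]]
[S] ⇒ [SS]   [S → S S]
[SS] ⇒ [[S]S]   [S → [ S ]]
[[S]S] ⇒ [[A]S]   [S → A]
[[A]S] ⇒ [[{}]S]   [A → { }]
[[{}]S] ⇒ [[{}]]   [S → epsilon]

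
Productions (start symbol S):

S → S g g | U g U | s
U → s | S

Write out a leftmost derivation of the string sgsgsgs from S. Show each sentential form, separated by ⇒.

S ⇒ UgU   [S → U g U]
UgU ⇒ SgU   [U → S]
SgU ⇒ UgUgU   [S → U g U]
UgUgU ⇒ SgUgU   [U → S]
SgUgU ⇒ UgUgUgU   [S → U g U]
UgUgUgU ⇒ sgUgUgU   [U → s]
sgUgUgU ⇒ sgsgUgU   [U → s]
sgsgUgU ⇒ sgsgsgU   [U → s]
sgsgsgU ⇒ sgsgsgS   [U → S]
sgsgsgS ⇒ sgsgsgs   [S → s]

S ⇒ UgU ⇒ SgU ⇒ UgUgU ⇒ SgUgU ⇒ UgUgUgU ⇒ sgUgUgU ⇒ sgsgUgU ⇒ sgsgsgU ⇒ sgsgsgS ⇒ sgsgsgs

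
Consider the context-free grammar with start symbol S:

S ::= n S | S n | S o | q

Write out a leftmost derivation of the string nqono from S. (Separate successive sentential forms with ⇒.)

S ⇒ nS ⇒ nSo ⇒ nSno ⇒ nSono ⇒ nqono

S ⇒ nS   [S ::= n S]
nS ⇒ nSo   [S ::= S o]
nSo ⇒ nSno   [S ::= S n]
nSno ⇒ nSono   [S ::= S o]
nSono ⇒ nqono   [S ::= q]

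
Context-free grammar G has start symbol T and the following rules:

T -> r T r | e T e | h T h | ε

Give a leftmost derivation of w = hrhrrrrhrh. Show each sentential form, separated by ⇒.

T⇒hTh⇒hrTrh⇒hrhThrh⇒hrhrTrhrh⇒hrhrrTrrhrh⇒hrhrrrrhrh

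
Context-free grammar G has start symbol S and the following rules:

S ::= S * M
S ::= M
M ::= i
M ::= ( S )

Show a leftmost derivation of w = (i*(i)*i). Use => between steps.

S => M => (S) => (S*M) => (S*M*M) => (M*M*M) => (i*M*M) => (i*(S)*M) => (i*(M)*M) => (i*(i)*M) => (i*(i)*i)

S => M   [S ::= M]
M => (S)   [M ::= ( S )]
(S) => (S*M)   [S ::= S * M]
(S*M) => (S*M*M)   [S ::= S * M]
(S*M*M) => (M*M*M)   [S ::= M]
(M*M*M) => (i*M*M)   [M ::= i]
(i*M*M) => (i*(S)*M)   [M ::= ( S )]
(i*(S)*M) => (i*(M)*M)   [S ::= M]
(i*(M)*M) => (i*(i)*M)   [M ::= i]
(i*(i)*M) => (i*(i)*i)   [M ::= i]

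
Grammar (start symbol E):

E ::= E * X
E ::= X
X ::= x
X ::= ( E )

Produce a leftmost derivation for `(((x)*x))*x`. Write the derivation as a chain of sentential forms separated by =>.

E => E*X   [E ::= E * X]
E*X => X*X   [E ::= X]
X*X => (E)*X   [X ::= ( E )]
(E)*X => (X)*X   [E ::= X]
(X)*X => ((E))*X   [X ::= ( E )]
((E))*X => ((E*X))*X   [E ::= E * X]
((E*X))*X => ((X*X))*X   [E ::= X]
((X*X))*X => (((E)*X))*X   [X ::= ( E )]
(((E)*X))*X => (((X)*X))*X   [E ::= X]
(((X)*X))*X => (((x)*X))*X   [X ::= x]
(((x)*X))*X => (((x)*x))*X   [X ::= x]
(((x)*x))*X => (((x)*x))*x   [X ::= x]

E => E*X => X*X => (E)*X => (X)*X => ((E))*X => ((E*X))*X => ((X*X))*X => (((E)*X))*X => (((X)*X))*X => (((x)*X))*X => (((x)*x))*X => (((x)*x))*x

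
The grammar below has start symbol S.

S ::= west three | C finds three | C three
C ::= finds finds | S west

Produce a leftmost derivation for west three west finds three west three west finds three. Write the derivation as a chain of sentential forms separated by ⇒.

S ⇒ C finds three ⇒ S west finds three ⇒ C three west finds three ⇒ S west three west finds three ⇒ C finds three west three west finds three ⇒ S west finds three west three west finds three ⇒ west three west finds three west three west finds three

S ⇒ C finds three   [S ::= C finds three]
C finds three ⇒ S west finds three   [C ::= S west]
S west finds three ⇒ C three west finds three   [S ::= C three]
C three west finds three ⇒ S west three west finds three   [C ::= S west]
S west three west finds three ⇒ C finds three west three west finds three   [S ::= C finds three]
C finds three west three west finds three ⇒ S west finds three west three west finds three   [C ::= S west]
S west finds three west three west finds three ⇒ west three west finds three west three west finds three   [S ::= west three]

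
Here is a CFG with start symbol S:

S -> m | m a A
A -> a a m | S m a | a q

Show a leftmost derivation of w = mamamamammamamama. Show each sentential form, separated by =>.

S => maA   [S -> m a A]
maA => maSma   [A -> S m a]
maSma => mamaAma   [S -> m a A]
mamaAma => mamaSmama   [A -> S m a]
mamaSmama => mamamaAmama   [S -> m a A]
mamamaAmama => mamamaSmamama   [A -> S m a]
mamamaSmamama => mamamamaAmamama   [S -> m a A]
mamamamaAmamama => mamamamaSmamamama   [A -> S m a]
mamamamaSmamamama => mamamamammamamama   [S -> m]

S => maA => maSma => mamaAma => mamaSmama => mamamaAmama => mamamaSmamama => mamamamaAmamama => mamamamaSmamamama => mamamamammamamama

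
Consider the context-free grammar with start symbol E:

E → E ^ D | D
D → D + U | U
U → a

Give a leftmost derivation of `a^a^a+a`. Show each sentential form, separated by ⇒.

E ⇒ E^D ⇒ E^D^D ⇒ D^D^D ⇒ U^D^D ⇒ a^D^D ⇒ a^U^D ⇒ a^a^D ⇒ a^a^D+U ⇒ a^a^U+U ⇒ a^a^a+U ⇒ a^a^a+a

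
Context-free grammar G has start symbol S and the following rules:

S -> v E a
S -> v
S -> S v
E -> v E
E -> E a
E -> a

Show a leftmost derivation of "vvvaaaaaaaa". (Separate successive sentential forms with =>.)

S=>vEa=>vEaa=>vEaaa=>vvEaaa=>vvEaaaa=>vvEaaaaa=>vvEaaaaaa=>vvEaaaaaaa=>vvvEaaaaaaa=>vvvaaaaaaaa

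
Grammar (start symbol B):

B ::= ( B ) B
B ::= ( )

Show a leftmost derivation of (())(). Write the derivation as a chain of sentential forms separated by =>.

B => (B)B => (())B => (())()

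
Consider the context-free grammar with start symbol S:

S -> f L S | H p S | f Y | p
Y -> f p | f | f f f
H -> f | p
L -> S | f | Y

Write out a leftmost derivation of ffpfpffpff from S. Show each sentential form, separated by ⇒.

S ⇒ fLS ⇒ fSS ⇒ fHpSS ⇒ ffpSS ⇒ ffpHpSS ⇒ ffpfpSS ⇒ ffpfpfLSS ⇒ ffpfpfYSS ⇒ ffpfpffSS ⇒ ffpfpffpS ⇒ ffpfpffpfY ⇒ ffpfpffpff

S ⇒ fLS   [S -> f L S]
fLS ⇒ fSS   [L -> S]
fSS ⇒ fHpSS   [S -> H p S]
fHpSS ⇒ ffpSS   [H -> f]
ffpSS ⇒ ffpHpSS   [S -> H p S]
ffpHpSS ⇒ ffpfpSS   [H -> f]
ffpfpSS ⇒ ffpfpfLSS   [S -> f L S]
ffpfpfLSS ⇒ ffpfpfYSS   [L -> Y]
ffpfpfYSS ⇒ ffpfpffSS   [Y -> f]
ffpfpffSS ⇒ ffpfpffpS   [S -> p]
ffpfpffpS ⇒ ffpfpffpfY   [S -> f Y]
ffpfpffpfY ⇒ ffpfpffpff   [Y -> f]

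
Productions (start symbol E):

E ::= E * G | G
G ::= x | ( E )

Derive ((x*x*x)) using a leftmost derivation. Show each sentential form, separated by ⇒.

E ⇒ G ⇒ (E) ⇒ (G) ⇒ ((E)) ⇒ ((E*G)) ⇒ ((E*G*G)) ⇒ ((G*G*G)) ⇒ ((x*G*G)) ⇒ ((x*x*G)) ⇒ ((x*x*x))

E ⇒ G   [E ::= G]
G ⇒ (E)   [G ::= ( E )]
(E) ⇒ (G)   [E ::= G]
(G) ⇒ ((E))   [G ::= ( E )]
((E)) ⇒ ((E*G))   [E ::= E * G]
((E*G)) ⇒ ((E*G*G))   [E ::= E * G]
((E*G*G)) ⇒ ((G*G*G))   [E ::= G]
((G*G*G)) ⇒ ((x*G*G))   [G ::= x]
((x*G*G)) ⇒ ((x*x*G))   [G ::= x]
((x*x*G)) ⇒ ((x*x*x))   [G ::= x]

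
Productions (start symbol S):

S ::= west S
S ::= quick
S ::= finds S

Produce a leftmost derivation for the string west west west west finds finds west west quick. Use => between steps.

S => west S   [S ::= west S]
west S => west west S   [S ::= west S]
west west S => west west west S   [S ::= west S]
west west west S => west west west west S   [S ::= west S]
west west west west S => west west west west finds S   [S ::= finds S]
west west west west finds S => west west west west finds finds S   [S ::= finds S]
west west west west finds finds S => west west west west finds finds west S   [S ::= west S]
west west west west finds finds west S => west west west west finds finds west west S   [S ::= west S]
west west west west finds finds west west S => west west west west finds finds west west quick   [S ::= quick]

S => west S => west west S => west west west S => west west west west S => west west west west finds S => west west west west finds finds S => west west west west finds finds west S => west west west west finds finds west west S => west west west west finds finds west west quick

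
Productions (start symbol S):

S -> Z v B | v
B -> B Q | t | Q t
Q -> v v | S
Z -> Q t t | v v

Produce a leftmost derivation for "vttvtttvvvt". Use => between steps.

S=>ZvB=>QttvB=>SttvB=>ZvBttvB=>QttvBttvB=>SttvBttvB=>vttvBttvB=>vttvtttvB=>vttvtttvQt=>vttvtttvvvt

S => ZvB   [S -> Z v B]
ZvB => QttvB   [Z -> Q t t]
QttvB => SttvB   [Q -> S]
SttvB => ZvBttvB   [S -> Z v B]
ZvBttvB => QttvBttvB   [Z -> Q t t]
QttvBttvB => SttvBttvB   [Q -> S]
SttvBttvB => vttvBttvB   [S -> v]
vttvBttvB => vttvtttvB   [B -> t]
vttvtttvB => vttvtttvQt   [B -> Q t]
vttvtttvQt => vttvtttvvvt   [Q -> v v]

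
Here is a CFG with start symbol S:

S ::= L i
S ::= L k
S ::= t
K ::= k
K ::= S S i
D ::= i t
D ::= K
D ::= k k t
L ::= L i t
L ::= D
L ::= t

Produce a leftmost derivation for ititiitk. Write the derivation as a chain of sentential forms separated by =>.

S => Lk => Litk => Ditk => Kitk => SSiitk => LiSiitk => DiSiitk => itiSiitk => ititiitk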